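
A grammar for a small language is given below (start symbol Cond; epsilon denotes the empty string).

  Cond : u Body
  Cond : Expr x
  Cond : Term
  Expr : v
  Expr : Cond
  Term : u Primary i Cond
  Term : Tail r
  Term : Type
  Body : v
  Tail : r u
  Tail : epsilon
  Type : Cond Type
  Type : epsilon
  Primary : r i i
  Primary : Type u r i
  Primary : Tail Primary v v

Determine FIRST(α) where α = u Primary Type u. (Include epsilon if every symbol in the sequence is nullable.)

u is a terminal; add {u} and stop.

{ u }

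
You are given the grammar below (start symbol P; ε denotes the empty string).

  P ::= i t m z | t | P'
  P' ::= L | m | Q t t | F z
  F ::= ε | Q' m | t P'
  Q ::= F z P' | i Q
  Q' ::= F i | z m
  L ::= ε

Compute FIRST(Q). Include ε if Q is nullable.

{ i, t, z }

From Q ::= F z P': F nullable, take FIRST(F) ∪ {z} = { i, t, z }.
Q ::= i Q contributes {i}.
Union: FIRST(Q) = { i, t, z }.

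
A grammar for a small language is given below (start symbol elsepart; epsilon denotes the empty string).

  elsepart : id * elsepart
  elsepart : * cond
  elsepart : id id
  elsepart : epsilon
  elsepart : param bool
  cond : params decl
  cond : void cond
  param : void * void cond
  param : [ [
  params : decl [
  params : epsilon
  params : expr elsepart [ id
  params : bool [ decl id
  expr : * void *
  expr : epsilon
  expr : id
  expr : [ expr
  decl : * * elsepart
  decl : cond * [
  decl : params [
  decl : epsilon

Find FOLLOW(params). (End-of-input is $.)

{ $, *, [, bool, id, void }

In cond : params decl: add FIRST(decl)\{epsilon} = { *, [, bool, id, void }.
  Since decl is nullable, also add FOLLOW(cond) = { $, *, [, bool, id }.
In decl : params [: add FIRST([) = { [ }.
Union: FOLLOW(params) = { $, *, [, bool, id, void }.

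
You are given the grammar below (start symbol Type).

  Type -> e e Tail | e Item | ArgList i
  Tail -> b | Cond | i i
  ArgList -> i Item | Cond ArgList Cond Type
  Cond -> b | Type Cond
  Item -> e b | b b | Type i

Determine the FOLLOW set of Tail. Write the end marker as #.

{ #, b, e, i }

In Type -> e e Tail: Tail is at the end, add FOLLOW(Type) = { #, b, e, i }.
Union: FOLLOW(Tail) = { #, b, e, i }.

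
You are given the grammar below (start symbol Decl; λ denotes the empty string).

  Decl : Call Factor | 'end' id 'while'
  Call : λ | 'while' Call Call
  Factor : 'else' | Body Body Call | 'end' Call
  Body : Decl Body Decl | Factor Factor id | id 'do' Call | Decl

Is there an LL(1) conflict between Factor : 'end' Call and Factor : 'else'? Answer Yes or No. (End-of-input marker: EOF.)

FIRST('end' Call) = { 'end' } and FIRST('else') = { 'else' }.
The FIRST sets are disjoint and neither alternative is nullable — no conflict.

No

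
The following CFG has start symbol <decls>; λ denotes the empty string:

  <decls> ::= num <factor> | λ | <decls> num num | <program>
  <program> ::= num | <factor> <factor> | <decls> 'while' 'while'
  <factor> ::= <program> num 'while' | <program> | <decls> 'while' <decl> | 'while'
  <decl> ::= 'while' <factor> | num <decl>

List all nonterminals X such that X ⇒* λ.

Directly nullable (have an λ-production): <decls>.
No other nonterminal has a production whose RHS symbols are all nullable.

{ <decls> }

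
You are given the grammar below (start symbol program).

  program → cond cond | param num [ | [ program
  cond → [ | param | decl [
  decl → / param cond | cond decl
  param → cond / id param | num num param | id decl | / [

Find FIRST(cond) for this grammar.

{ /, [, id, num }

cond → [ contributes {[}.
From cond → param: add FIRST(param) = { /, [, id, num }.
From cond → decl [: add FIRST(decl) = { /, [, id, num }.
Union: FIRST(cond) = { /, [, id, num }.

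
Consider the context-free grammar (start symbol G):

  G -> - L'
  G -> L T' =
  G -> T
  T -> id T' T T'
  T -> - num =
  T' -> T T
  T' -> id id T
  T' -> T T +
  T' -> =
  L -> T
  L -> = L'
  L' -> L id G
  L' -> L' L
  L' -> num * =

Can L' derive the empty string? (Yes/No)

No nonterminal in this grammar is nullable.
No production of L' has an RHS whose symbols are all nullable, so L' is not nullable.

No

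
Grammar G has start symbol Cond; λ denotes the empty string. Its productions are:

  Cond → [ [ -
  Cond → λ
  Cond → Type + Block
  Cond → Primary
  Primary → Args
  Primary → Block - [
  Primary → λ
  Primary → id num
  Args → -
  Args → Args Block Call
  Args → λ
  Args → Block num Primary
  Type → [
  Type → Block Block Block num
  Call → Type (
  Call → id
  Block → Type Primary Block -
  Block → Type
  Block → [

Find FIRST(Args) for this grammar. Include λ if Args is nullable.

Args → - contributes {-}.
From Args → Args Block Call: Args nullable, take FIRST(Args) ∪ FIRST(Block) = { -, [ }.
Args → λ contributes λ.
From Args → Block num Primary: add FIRST(Block) = { [ }.
Union: FIRST(Args) = { -, [, λ }.

{ -, [, λ }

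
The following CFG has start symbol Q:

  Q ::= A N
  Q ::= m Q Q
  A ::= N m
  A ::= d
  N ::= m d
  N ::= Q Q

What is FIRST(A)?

{ d, m }

From A ::= N m: add FIRST(N) = { d, m }.
A ::= d contributes {d}.
Union: FIRST(A) = { d, m }.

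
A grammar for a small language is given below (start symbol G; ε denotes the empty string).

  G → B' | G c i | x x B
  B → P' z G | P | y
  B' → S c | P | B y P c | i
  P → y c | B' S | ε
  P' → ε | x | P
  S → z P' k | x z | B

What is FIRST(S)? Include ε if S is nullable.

{ c, i, x, y, z, ε }

S → z P' k contributes {z}.
S → x z contributes {x}.
From S → B: add FIRST(B) = { c, i, x, y, z, ε } (including ε since B is nullable).
Union: FIRST(S) = { c, i, x, y, z, ε }.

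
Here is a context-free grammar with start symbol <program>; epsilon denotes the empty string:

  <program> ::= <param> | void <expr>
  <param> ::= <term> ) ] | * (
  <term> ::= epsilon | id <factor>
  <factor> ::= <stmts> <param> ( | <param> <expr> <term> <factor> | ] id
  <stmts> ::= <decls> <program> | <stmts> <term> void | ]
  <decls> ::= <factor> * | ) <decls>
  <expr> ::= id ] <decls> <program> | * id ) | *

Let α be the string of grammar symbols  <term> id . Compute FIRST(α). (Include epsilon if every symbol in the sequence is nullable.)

{ id }

Add FIRST(<term>)\{epsilon} = { id }; <term> is nullable, continue.
id is a terminal; add {id} and stop.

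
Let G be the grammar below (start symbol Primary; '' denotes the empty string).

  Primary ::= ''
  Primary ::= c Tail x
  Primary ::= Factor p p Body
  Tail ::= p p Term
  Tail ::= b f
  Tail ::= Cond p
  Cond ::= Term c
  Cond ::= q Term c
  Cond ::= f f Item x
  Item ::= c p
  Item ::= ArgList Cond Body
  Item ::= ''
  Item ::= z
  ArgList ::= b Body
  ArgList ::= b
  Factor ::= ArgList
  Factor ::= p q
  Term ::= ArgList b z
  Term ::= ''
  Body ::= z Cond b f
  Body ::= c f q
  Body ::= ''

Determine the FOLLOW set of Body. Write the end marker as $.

In Primary ::= Factor p p Body: Body is at the end, add FOLLOW(Primary) = { $ }.
In Item ::= ArgList Cond Body: Body is at the end, add FOLLOW(Item) = { x }.
In ArgList ::= b Body: Body is at the end, add FOLLOW(ArgList) = { b, c, f, p, q }.
Union: FOLLOW(Body) = { $, b, c, f, p, q, x }.

{ $, b, c, f, p, q, x }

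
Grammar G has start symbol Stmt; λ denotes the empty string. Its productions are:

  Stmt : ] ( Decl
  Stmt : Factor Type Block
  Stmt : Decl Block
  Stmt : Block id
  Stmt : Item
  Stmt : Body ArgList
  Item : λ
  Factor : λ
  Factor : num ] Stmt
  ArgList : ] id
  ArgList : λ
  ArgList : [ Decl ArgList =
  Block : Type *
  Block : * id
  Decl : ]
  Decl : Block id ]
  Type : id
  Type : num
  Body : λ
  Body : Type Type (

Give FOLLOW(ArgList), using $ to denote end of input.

{ $, =, id, num }

In Stmt : Body ArgList: ArgList is at the end, add FOLLOW(Stmt) = { $, id, num }.
In ArgList : [ Decl ArgList =: add FIRST(=) = { = }.
Union: FOLLOW(ArgList) = { $, =, id, num }.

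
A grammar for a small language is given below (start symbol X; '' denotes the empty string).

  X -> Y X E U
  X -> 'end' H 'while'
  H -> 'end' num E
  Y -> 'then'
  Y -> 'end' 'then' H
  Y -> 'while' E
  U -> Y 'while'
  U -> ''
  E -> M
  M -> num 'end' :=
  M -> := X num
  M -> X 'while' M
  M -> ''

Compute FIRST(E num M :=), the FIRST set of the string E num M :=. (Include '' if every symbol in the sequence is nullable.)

{ 'end', 'then', 'while', :=, num }

Add FIRST(E)\{''} = { 'end', 'then', 'while', :=, num }; E is nullable, continue.
num is a terminal; add {num} and stop.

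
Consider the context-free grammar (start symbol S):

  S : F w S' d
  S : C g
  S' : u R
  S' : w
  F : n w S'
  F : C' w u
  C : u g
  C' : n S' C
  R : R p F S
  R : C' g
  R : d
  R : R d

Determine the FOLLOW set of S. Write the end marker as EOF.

S is the start symbol, so EOF ∈ FOLLOW(S).
In R : R p F S: S is at the end, add FOLLOW(R) = { d, n, p, u, w }.
Union: FOLLOW(S) = { EOF, d, n, p, u, w }.

{ EOF, d, n, p, u, w }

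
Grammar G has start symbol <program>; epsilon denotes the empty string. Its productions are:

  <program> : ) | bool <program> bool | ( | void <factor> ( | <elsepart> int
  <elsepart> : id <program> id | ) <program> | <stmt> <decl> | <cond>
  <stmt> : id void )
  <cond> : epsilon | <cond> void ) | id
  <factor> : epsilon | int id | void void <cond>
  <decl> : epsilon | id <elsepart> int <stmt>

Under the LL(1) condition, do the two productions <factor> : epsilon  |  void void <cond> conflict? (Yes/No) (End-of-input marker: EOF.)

FIRST(epsilon) = { epsilon } and FIRST(void void <cond>) = { void }.
The first is nullable but FOLLOW(<factor>) = { ( } is disjoint from FIRST of the second.

No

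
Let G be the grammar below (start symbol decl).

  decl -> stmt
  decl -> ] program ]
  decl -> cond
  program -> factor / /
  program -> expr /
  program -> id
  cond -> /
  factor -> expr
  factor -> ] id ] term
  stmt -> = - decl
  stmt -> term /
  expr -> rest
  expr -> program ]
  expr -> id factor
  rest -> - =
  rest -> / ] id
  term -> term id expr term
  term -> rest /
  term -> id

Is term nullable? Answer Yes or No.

No

No nonterminal in this grammar is nullable.
No production of term has an RHS whose symbols are all nullable, so term is not nullable.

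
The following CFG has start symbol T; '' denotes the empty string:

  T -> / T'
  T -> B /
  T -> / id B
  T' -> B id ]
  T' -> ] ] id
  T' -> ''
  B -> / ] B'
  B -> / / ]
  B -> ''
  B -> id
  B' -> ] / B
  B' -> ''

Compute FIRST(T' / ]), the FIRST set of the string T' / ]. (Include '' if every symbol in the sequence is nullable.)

Add FIRST(T')\{''} = { /, ], id }; T' is nullable, continue.
/ is a terminal; add {/} and stop.

{ /, ], id }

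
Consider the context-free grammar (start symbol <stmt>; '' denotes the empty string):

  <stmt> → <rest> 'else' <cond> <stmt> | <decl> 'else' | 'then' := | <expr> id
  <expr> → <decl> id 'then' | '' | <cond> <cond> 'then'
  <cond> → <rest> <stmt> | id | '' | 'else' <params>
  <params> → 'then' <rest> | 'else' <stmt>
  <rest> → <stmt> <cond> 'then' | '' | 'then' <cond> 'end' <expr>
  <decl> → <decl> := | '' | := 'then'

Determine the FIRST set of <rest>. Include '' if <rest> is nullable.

{ 'else', 'then', :=, id, '' }

From <rest> → <stmt> <cond> 'then': add FIRST(<stmt>) = { 'else', 'then', :=, id }.
<rest> → '' contributes ''.
<rest> → 'then' <cond> 'end' <expr> contributes {'then'}.
Union: FIRST(<rest>) = { 'else', 'then', :=, id, '' }.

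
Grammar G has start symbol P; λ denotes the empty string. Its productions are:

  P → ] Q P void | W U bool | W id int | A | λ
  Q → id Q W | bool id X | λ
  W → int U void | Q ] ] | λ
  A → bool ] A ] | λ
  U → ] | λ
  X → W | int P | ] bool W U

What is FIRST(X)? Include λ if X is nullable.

From X → W: add FIRST(W) = { ], bool, id, int, λ } (including λ since W is nullable).
X → int P contributes {int}.
X → ] bool W U contributes {]}.
Union: FIRST(X) = { ], bool, id, int, λ }.

{ ], bool, id, int, λ }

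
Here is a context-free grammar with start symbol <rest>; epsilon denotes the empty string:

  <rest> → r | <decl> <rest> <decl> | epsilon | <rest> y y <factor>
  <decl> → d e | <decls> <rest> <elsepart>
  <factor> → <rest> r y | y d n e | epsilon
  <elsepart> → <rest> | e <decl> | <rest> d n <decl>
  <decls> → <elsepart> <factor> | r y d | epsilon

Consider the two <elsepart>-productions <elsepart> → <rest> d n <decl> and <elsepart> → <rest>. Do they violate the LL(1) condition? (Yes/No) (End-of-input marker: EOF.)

FIRST(<rest> d n <decl>) = { d, e, r, y } and FIRST(<rest>) = { d, e, r, y, epsilon }.
Both contain d, so the two alternatives are not disjoint — LL(1) conflict.

Yes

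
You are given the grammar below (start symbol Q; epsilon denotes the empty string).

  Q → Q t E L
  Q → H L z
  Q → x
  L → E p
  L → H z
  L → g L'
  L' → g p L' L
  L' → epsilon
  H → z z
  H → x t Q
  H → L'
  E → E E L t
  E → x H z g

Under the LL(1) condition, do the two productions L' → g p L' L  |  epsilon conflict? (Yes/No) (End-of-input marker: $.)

FIRST(g p L' L) = { g } and FIRST(epsilon) = { epsilon }.
The second alternative is nullable and FOLLOW(L') = { $, g, t, x, z } shares g with FIRST of the first — conflict.

Yes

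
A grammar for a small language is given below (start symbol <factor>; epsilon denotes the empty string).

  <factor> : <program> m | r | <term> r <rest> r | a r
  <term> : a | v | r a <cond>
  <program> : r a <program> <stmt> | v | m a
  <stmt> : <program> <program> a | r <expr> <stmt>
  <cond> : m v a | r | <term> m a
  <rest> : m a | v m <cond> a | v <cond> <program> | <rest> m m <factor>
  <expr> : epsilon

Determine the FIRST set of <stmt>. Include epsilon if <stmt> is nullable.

{ m, r, v }

From <stmt> : <program> <program> a: add FIRST(<program>) = { m, r, v }.
<stmt> : r <expr> <stmt> contributes {r}.
Union: FIRST(<stmt>) = { m, r, v }.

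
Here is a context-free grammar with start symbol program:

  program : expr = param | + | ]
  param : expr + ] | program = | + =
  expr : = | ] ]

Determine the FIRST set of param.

From param : expr + ]: add FIRST(expr) = { =, ] }.
From param : program =: add FIRST(program) = { +, =, ] }.
param : + = contributes {+}.
Union: FIRST(param) = { +, =, ] }.

{ +, =, ] }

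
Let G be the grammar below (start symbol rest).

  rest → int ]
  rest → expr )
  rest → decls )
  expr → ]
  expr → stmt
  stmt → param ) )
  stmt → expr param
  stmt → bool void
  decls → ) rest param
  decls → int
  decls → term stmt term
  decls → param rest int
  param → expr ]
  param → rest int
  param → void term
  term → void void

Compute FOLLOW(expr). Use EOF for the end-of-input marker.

In rest → expr ): add FIRST()) = { ) }.
In stmt → expr param: add FIRST(param) = { ), ], bool, int, void }.
In param → expr ]: add FIRST(]) = { ] }.
Union: FOLLOW(expr) = { ), ], bool, int, void }.

{ ), ], bool, int, void }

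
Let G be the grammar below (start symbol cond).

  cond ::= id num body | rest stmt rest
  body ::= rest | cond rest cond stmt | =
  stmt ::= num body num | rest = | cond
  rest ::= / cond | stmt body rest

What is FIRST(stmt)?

{ /, id, num }

stmt ::= num body num contributes {num}.
From stmt ::= rest =: add FIRST(rest) = { /, id, num }.
From stmt ::= cond: add FIRST(cond) = { /, id, num }.
Union: FIRST(stmt) = { /, id, num }.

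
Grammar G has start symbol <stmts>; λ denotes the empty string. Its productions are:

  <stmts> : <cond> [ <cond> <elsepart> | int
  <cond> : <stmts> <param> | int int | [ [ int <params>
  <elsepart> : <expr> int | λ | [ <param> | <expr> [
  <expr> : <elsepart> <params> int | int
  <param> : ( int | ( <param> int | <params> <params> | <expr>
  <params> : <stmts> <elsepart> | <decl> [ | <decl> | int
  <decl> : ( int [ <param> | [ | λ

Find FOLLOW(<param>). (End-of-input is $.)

{ $, (, [, int }

In <cond> : <stmts> <param>: <param> is at the end, add FOLLOW(<cond>) = { $, (, [, int }.
In <elsepart> : [ <param>: <param> is at the end, add FOLLOW(<elsepart>) = { $, (, [, int }.
In <param> : ( <param> int: add FIRST(int) = { int }.
In <decl> : ( int [ <param>: <param> is at the end, add FOLLOW(<decl>) = { $, (, [, int }.
Union: FOLLOW(<param>) = { $, (, [, int }.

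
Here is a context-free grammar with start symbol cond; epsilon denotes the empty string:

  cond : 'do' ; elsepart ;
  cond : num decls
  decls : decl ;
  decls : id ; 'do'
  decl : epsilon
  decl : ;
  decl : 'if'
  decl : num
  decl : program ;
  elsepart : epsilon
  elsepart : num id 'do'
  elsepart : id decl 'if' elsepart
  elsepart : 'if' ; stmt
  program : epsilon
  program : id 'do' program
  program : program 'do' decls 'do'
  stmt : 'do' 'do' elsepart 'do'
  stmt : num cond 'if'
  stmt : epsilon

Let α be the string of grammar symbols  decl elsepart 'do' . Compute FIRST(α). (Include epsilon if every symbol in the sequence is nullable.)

Add FIRST(decl)\{epsilon} = { 'do', 'if', ;, id, num }; decl is nullable, continue.
Add FIRST(elsepart)\{epsilon} = { 'if', id, num }; elsepart is nullable, continue.
'do' is a terminal; add {'do'} and stop.

{ 'do', 'if', ;, id, num }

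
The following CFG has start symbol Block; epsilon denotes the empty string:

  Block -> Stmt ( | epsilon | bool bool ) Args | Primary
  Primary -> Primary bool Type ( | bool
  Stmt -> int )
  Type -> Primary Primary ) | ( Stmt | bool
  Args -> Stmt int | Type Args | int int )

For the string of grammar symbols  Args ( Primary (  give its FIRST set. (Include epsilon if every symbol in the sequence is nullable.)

Add FIRST(Args) = { (, bool, int }; Args is not nullable, stop.

{ (, bool, int }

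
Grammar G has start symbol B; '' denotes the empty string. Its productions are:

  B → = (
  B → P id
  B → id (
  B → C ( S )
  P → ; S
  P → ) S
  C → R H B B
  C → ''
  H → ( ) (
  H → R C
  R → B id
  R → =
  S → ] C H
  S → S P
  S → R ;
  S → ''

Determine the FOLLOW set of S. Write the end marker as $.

In B → C ( S ): add FIRST()) = { ) }.
In P → ; S: S is at the end, add FOLLOW(P) = { ), ;, id }.
In P → ) S: S is at the end, add FOLLOW(P) = { ), ;, id }.
In S → S P: add FIRST(P) = { ), ; }.
Union: FOLLOW(S) = { ), ;, id }.

{ ), ;, id }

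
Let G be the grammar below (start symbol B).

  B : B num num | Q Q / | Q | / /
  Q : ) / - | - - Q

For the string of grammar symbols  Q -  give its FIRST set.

Add FIRST(Q) = { ), - }; Q is not nullable, stop.

{ ), - }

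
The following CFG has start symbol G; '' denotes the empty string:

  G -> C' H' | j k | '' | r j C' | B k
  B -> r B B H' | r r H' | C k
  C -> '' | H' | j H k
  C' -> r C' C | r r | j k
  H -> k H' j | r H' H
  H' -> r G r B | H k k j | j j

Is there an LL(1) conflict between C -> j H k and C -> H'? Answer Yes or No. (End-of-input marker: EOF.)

Yes

FIRST(j H k) = { j } and FIRST(H') = { j, k, r }.
Both contain j, so the two alternatives are not disjoint — LL(1) conflict.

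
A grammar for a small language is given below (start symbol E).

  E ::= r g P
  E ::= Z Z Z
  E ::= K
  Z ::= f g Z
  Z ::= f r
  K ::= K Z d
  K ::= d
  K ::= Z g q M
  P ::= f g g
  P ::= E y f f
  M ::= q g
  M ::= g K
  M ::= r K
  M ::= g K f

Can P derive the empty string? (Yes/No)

No nonterminal in this grammar is nullable.
No production of P has an RHS whose symbols are all nullable, so P is not nullable.

No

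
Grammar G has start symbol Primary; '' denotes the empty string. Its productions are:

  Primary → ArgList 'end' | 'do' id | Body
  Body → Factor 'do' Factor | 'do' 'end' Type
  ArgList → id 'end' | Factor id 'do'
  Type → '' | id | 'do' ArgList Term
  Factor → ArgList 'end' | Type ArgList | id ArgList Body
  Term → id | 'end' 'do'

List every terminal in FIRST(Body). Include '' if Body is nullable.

{ 'do', id }

From Body → Factor 'do' Factor: add FIRST(Factor) = { 'do', id }.
Body → 'do' 'end' Type contributes {'do'}.
Union: FIRST(Body) = { 'do', id }.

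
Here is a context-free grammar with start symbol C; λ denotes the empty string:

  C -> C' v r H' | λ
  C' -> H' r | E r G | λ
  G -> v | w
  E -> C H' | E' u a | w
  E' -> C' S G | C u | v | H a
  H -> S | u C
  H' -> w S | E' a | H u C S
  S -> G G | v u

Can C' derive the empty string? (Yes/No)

C' has an λ-production, so C' ⇒ λ.

Yes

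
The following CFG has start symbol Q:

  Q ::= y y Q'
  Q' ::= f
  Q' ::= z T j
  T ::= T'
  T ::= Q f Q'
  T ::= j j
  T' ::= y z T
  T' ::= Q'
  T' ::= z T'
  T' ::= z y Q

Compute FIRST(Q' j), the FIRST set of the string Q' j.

{ f, z }

Add FIRST(Q') = { f, z }; Q' is not nullable, stop.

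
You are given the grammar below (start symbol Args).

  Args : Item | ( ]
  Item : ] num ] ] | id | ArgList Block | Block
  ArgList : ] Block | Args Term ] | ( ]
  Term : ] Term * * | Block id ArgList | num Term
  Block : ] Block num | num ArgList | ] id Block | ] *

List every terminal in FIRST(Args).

{ (, ], id, num }

From Args : Item: add FIRST(Item) = { (, ], id, num }.
Args : ( ] contributes {(}.
Union: FIRST(Args) = { (, ], id, num }.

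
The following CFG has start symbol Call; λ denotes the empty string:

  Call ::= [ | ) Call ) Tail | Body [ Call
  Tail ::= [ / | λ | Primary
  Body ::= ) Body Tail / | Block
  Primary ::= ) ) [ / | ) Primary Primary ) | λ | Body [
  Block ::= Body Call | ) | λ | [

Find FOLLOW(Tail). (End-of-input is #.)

In Call ::= ) Call ) Tail: Tail is at the end, add FOLLOW(Call) = { #, ), /, [ }.
In Body ::= ) Body Tail /: add FIRST(/) = { / }.
Union: FOLLOW(Tail) = { #, ), /, [ }.

{ #, ), /, [ }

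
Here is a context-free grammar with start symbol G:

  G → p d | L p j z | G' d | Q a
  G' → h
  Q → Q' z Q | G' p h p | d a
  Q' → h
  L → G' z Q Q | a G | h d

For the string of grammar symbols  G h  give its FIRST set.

{ a, d, h, p }

Add FIRST(G) = { a, d, h, p }; G is not nullable, stop.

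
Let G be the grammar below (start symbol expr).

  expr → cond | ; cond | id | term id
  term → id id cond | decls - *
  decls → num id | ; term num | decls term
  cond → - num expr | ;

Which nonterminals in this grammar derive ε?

No nonterminal has an empty production or an RHS whose symbols are all nullable.

{ } (none)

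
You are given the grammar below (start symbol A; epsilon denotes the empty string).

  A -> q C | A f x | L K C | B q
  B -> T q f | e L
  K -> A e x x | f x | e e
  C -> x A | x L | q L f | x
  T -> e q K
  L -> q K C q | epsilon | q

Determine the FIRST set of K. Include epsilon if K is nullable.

{ e, f, q }

From K -> A e x x: add FIRST(A) = { e, f, q }.
K -> f x contributes {f}.
K -> e e contributes {e}.
Union: FIRST(K) = { e, f, q }.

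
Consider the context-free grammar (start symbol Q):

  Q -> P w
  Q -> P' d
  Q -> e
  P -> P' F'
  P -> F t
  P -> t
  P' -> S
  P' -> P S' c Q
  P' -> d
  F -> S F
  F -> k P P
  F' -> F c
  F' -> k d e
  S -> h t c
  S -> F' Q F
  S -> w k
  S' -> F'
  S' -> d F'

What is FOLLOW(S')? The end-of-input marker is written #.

In P' -> P S' c Q: add FIRST(c Q) = { c }.
Union: FOLLOW(S') = { c }.

{ c }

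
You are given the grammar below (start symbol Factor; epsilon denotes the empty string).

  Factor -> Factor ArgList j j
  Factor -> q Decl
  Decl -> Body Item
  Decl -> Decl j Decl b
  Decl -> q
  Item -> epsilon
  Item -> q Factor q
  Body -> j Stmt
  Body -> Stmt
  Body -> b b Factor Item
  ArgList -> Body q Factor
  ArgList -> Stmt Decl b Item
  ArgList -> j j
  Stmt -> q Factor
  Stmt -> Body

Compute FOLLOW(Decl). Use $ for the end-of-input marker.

{ $, b, j, q }

In Factor -> q Decl: Decl is at the end, add FOLLOW(Factor) = { $, b, j, q }.
In Decl -> Decl j Decl b: add FIRST(j Decl b) = { j }.
In Decl -> Decl j Decl b: add FIRST(b) = { b }.
In ArgList -> Stmt Decl b Item: add FIRST(b Item) = { b }.
Union: FOLLOW(Decl) = { $, b, j, q }.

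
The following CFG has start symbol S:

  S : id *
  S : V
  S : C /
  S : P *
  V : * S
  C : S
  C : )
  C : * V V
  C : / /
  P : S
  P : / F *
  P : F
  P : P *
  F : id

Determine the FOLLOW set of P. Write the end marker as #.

{ * }

In S : P *: add FIRST(*) = { * }.
In P : P *: add FIRST(*) = { * }.
Union: FOLLOW(P) = { * }.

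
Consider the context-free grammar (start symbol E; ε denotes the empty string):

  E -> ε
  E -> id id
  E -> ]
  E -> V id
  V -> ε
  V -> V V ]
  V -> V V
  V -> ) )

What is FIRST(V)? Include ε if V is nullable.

{ ), ], ε }

V -> ε contributes ε.
From V -> V V ]: V, V nullable, take FIRST(V) ∪ FIRST(V) ∪ {]} = { ), ] }.
From V -> V V: V, V nullable, take FIRST(V) ∪ FIRST(V) = { ), ] }; also ε since the whole RHS is nullable.
V -> ) ) contributes {)}.
Union: FIRST(V) = { ), ], ε }.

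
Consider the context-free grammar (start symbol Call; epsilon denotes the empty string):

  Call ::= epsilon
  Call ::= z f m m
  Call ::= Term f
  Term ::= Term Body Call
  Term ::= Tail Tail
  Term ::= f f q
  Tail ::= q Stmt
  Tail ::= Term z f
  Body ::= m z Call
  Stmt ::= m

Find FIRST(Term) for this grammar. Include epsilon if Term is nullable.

{ f, q }

From Term ::= Term Body Call: add FIRST(Term) = { f, q }.
From Term ::= Tail Tail: add FIRST(Tail) = { f, q }.
Term ::= f f q contributes {f}.
Union: FIRST(Term) = { f, q }.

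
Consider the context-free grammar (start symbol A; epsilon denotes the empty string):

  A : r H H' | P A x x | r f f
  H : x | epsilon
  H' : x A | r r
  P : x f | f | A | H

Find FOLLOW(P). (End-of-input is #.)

{ f, r, x }

In A : P A x x: add FIRST(A x x) = { f, r, x }.
Union: FOLLOW(P) = { f, r, x }.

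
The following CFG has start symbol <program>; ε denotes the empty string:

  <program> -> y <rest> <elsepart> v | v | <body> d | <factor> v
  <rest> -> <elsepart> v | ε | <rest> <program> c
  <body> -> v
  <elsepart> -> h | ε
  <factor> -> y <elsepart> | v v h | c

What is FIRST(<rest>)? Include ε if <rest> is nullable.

From <rest> -> <elsepart> v: <elsepart> nullable, take FIRST(<elsepart>) ∪ {v} = { h, v }.
<rest> -> ε contributes ε.
From <rest> -> <rest> <program> c: <rest> nullable, take FIRST(<rest>) ∪ FIRST(<program>) = { c, h, v, y }.
Union: FIRST(<rest>) = { c, h, v, y, ε }.

{ c, h, v, y, ε }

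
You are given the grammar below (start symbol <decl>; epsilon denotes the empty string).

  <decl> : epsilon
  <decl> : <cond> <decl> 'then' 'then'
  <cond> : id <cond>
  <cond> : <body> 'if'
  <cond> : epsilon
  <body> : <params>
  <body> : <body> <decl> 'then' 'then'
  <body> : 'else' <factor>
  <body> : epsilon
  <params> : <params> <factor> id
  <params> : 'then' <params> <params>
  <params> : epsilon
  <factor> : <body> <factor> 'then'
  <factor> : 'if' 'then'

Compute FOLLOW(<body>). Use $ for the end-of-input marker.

{ 'else', 'if', 'then', id }

In <cond> : <body> 'if': add FIRST('if') = { 'if' }.
In <body> : <body> <decl> 'then' 'then': add FIRST(<decl> 'then' 'then') = { 'else', 'if', 'then', id }.
In <factor> : <body> <factor> 'then': add FIRST(<factor> 'then') = { 'else', 'if', 'then', id }.
Union: FOLLOW(<body>) = { 'else', 'if', 'then', id }.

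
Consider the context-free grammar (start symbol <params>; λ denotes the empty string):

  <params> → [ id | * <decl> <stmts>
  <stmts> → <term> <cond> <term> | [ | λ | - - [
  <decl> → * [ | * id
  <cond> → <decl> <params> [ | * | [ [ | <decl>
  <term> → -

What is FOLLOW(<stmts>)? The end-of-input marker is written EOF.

In <params> → * <decl> <stmts>: <stmts> is at the end, add FOLLOW(<params>) = { EOF, [ }.
Union: FOLLOW(<stmts>) = { EOF, [ }.

{ EOF, [ }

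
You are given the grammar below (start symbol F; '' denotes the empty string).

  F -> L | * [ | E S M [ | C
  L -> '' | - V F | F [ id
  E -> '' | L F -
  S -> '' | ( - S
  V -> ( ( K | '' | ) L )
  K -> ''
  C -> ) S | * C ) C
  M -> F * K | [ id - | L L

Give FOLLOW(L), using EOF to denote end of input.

In F -> L: L is at the end, add FOLLOW(F) = { EOF, (, ), *, -, [ }.
In E -> L F -: add FIRST(F -) = { (, ), *, -, [ }.
In V -> ) L ): add FIRST()) = { ) }.
In M -> L L: add FIRST(L)\{''} = { (, ), *, -, [ }.
  Since L is nullable, also add FOLLOW(M) = { [ }.
In M -> L L: L is at the end, add FOLLOW(M) = { [ }.
Union: FOLLOW(L) = { EOF, (, ), *, -, [ }.

{ EOF, (, ), *, -, [ }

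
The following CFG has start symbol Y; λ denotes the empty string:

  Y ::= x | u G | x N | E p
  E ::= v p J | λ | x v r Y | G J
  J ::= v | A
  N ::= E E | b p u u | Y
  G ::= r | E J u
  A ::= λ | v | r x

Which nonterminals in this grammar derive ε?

Directly nullable (have an λ-production): E, A.
J ::= A with every symbol nullable, so J is nullable.
N ::= E E with every symbol nullable, so N is nullable.
No other nonterminal has a production whose RHS symbols are all nullable.

{ A, E, J, N }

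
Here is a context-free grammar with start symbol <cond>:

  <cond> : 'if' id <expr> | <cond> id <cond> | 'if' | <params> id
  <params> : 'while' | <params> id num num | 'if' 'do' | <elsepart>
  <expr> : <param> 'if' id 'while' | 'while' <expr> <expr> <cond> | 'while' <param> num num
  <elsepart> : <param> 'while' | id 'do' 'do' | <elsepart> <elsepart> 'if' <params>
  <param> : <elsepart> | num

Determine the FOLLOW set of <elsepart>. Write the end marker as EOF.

In <params> : <elsepart>: <elsepart> is at the end, add FOLLOW(<params>) = { 'if', 'while', id, num }.
In <elsepart> : <elsepart> <elsepart> 'if' <params>: add FIRST(<elsepart> 'if' <params>) = { id, num }.
In <elsepart> : <elsepart> <elsepart> 'if' <params>: add FIRST('if' <params>) = { 'if' }.
In <param> : <elsepart>: <elsepart> is at the end, add FOLLOW(<param>) = { 'if', 'while', num }.
Union: FOLLOW(<elsepart>) = { 'if', 'while', id, num }.

{ 'if', 'while', id, num }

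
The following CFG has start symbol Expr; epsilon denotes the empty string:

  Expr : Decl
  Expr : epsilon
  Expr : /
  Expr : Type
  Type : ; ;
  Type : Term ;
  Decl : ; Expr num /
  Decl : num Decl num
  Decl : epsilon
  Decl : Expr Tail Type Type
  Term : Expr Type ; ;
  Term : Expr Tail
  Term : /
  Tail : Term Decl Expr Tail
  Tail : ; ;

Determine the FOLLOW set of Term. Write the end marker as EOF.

In Type : Term ;: add FIRST(;) = { ; }.
In Tail : Term Decl Expr Tail: add FIRST(Decl Expr Tail) = { /, ;, num }.
Union: FOLLOW(Term) = { /, ;, num }.

{ /, ;, num }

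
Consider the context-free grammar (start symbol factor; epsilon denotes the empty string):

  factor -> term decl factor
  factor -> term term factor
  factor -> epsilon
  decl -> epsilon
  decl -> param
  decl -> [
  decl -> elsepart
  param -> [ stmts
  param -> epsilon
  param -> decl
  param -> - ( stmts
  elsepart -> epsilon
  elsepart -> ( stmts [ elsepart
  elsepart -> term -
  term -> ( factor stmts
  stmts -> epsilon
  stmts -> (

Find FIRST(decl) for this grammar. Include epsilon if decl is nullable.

{ (, -, [, epsilon }

decl -> epsilon contributes epsilon.
From decl -> param: add FIRST(param) = { (, -, [, epsilon } (including epsilon since param is nullable).
decl -> [ contributes {[}.
From decl -> elsepart: add FIRST(elsepart) = { (, epsilon } (including epsilon since elsepart is nullable).
Union: FIRST(decl) = { (, -, [, epsilon }.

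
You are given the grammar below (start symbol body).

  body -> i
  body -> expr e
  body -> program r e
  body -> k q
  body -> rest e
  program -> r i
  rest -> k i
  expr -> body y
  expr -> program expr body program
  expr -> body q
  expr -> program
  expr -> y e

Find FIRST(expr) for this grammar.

From expr -> body y: add FIRST(body) = { i, k, r, y }.
From expr -> program expr body program: add FIRST(program) = { r }.
From expr -> body q: add FIRST(body) = { i, k, r, y }.
From expr -> program: add FIRST(program) = { r }.
expr -> y e contributes {y}.
Union: FIRST(expr) = { i, k, r, y }.

{ i, k, r, y }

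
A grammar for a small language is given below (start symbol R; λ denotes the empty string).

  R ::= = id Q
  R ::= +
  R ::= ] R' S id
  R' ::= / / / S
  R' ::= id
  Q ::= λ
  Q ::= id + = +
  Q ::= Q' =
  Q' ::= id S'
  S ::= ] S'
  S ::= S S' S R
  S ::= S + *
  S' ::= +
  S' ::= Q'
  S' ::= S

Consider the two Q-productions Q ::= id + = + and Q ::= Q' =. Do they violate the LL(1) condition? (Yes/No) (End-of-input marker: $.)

Yes

FIRST(id + = +) = { id } and FIRST(Q' =) = { id }.
Both contain id, so the two alternatives are not disjoint — LL(1) conflict.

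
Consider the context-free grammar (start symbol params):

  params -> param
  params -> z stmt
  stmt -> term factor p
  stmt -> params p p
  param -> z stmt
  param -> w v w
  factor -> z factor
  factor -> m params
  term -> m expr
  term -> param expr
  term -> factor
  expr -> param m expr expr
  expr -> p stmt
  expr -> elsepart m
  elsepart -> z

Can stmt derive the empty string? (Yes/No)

No

No nonterminal in this grammar is nullable.
No production of stmt has an RHS whose symbols are all nullable, so stmt is not nullable.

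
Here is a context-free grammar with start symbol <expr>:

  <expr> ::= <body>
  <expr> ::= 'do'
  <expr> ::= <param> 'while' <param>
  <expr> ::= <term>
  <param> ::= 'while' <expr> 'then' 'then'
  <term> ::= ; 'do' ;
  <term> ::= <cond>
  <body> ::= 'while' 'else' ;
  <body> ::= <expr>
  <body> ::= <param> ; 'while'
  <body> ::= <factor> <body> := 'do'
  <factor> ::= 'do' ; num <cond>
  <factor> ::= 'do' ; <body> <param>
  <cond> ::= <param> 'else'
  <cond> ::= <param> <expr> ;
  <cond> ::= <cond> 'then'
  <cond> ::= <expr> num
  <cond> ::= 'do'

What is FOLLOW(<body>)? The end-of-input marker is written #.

In <expr> ::= <body>: <body> is at the end, add FOLLOW(<expr>) = { #, 'then', 'while', :=, ;, num }.
In <body> ::= <factor> <body> := 'do': add FIRST(:= 'do') = { := }.
In <factor> ::= 'do' ; <body> <param>: add FIRST(<param>) = { 'while' }.
Union: FOLLOW(<body>) = { #, 'then', 'while', :=, ;, num }.

{ #, 'then', 'while', :=, ;, num }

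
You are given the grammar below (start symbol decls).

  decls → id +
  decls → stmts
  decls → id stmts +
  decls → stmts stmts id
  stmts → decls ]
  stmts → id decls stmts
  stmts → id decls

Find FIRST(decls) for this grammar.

{ id }

decls → id + contributes {id}.
From decls → stmts: add FIRST(stmts) = { id }.
decls → id stmts + contributes {id}.
From decls → stmts stmts id: add FIRST(stmts) = { id }.
Union: FIRST(decls) = { id }.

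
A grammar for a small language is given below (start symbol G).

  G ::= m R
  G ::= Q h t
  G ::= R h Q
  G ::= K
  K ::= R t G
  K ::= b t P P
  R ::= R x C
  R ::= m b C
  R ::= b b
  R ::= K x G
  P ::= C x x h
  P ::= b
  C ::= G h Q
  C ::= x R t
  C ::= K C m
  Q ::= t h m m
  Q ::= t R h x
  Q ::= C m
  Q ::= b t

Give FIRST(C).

{ b, m, t, x }

From C ::= G h Q: add FIRST(G) = { b, m, t, x }.
C ::= x R t contributes {x}.
From C ::= K C m: add FIRST(K) = { b, m }.
Union: FIRST(C) = { b, m, t, x }.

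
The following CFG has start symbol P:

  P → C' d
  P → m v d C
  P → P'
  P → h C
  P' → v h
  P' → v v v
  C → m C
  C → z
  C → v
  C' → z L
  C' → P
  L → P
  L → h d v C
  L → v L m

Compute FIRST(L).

From L → P: add FIRST(P) = { h, m, v, z }.
L → h d v C contributes {h}.
L → v L m contributes {v}.
Union: FIRST(L) = { h, m, v, z }.

{ h, m, v, z }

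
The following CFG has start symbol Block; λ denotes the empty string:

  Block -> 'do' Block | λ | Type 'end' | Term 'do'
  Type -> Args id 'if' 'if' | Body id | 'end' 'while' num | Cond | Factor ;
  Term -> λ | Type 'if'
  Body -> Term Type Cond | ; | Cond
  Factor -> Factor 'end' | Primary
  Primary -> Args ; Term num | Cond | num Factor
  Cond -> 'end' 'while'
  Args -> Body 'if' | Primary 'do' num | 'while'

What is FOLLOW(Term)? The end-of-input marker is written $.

{ 'do', 'end', 'while', ;, num }

In Block -> Term 'do': add FIRST('do') = { 'do' }.
In Body -> Term Type Cond: add FIRST(Type Cond) = { 'end', 'while', ;, num }.
In Primary -> Args ; Term num: add FIRST(num) = { num }.
Union: FOLLOW(Term) = { 'do', 'end', 'while', ;, num }.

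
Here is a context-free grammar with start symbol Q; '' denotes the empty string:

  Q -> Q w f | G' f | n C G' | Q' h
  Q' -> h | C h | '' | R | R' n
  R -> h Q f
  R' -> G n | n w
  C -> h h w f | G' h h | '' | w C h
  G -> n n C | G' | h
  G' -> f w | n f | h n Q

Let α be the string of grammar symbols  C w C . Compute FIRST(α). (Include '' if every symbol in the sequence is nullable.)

{ f, h, n, w }

Add FIRST(C)\{''} = { f, h, n, w }; C is nullable, continue.
w is a terminal; add {w} and stop.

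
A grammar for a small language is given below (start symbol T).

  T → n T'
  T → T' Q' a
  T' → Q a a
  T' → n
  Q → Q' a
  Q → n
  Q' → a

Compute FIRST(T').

From T' → Q a a: add FIRST(Q) = { a, n }.
T' → n contributes {n}.
Union: FIRST(T') = { a, n }.

{ a, n }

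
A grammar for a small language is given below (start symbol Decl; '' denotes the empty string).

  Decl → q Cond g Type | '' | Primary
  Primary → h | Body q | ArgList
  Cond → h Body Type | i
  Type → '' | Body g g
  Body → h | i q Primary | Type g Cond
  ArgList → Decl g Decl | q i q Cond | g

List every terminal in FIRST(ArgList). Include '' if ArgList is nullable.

{ g, h, i, q }

From ArgList → Decl g Decl: Decl nullable, take FIRST(Decl) ∪ {g} = { g, h, i, q }.
ArgList → q i q Cond contributes {q}.
ArgList → g contributes {g}.
Union: FIRST(ArgList) = { g, h, i, q }.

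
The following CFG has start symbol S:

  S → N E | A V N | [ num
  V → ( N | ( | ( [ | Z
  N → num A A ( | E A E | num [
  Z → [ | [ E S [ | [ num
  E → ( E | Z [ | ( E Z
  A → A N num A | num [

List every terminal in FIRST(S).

From S → N E: add FIRST(N) = { (, [, num }.
From S → A V N: add FIRST(A) = { num }.
S → [ num contributes {[}.
Union: FIRST(S) = { (, [, num }.

{ (, [, num }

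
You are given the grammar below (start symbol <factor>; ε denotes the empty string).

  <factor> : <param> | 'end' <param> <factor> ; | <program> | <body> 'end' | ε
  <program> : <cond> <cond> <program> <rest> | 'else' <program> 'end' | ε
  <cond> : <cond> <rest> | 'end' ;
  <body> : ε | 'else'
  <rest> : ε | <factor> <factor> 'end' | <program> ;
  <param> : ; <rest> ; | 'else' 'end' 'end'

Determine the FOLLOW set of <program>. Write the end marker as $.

In <factor> : <program>: <program> is at the end, add FOLLOW(<factor>) = { $, 'else', 'end', ; }.
In <program> : <cond> <cond> <program> <rest>: add FIRST(<rest>)\{ε} = { 'else', 'end', ; }.
  Since <rest> is nullable, also add FOLLOW(<program>) = { $, 'else', 'end', ; }.
In <program> : 'else' <program> 'end': add FIRST('end') = { 'end' }.
In <rest> : <program> ;: add FIRST(;) = { ; }.
Union: FOLLOW(<program>) = { $, 'else', 'end', ; }.

{ $, 'else', 'end', ; }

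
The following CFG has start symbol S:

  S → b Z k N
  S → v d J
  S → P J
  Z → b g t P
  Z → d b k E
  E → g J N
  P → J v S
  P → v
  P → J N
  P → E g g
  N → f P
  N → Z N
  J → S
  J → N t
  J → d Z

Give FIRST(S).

S → b Z k N contributes {b}.
S → v d J contributes {v}.
From S → P J: add FIRST(P) = { b, d, f, g, v }.
Union: FIRST(S) = { b, d, f, g, v }.

{ b, d, f, g, v }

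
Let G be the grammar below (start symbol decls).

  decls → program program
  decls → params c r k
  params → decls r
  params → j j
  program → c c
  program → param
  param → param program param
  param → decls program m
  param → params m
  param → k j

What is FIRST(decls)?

From decls → program program: add FIRST(program) = { c, j, k }.
From decls → params c r k: add FIRST(params) = { c, j, k }.
Union: FIRST(decls) = { c, j, k }.

{ c, j, k }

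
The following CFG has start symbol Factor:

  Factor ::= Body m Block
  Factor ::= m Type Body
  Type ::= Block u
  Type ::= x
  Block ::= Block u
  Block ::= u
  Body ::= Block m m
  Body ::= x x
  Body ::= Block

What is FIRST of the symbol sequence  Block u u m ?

{ u }

Add FIRST(Block) = { u }; Block is not nullable, stop.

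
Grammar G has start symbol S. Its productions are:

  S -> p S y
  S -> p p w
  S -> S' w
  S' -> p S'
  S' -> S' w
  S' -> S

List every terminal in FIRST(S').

{ p }

S' -> p S' contributes {p}.
From S' -> S' w: add FIRST(S') = { p }.
From S' -> S: add FIRST(S) = { p }.
Union: FIRST(S') = { p }.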